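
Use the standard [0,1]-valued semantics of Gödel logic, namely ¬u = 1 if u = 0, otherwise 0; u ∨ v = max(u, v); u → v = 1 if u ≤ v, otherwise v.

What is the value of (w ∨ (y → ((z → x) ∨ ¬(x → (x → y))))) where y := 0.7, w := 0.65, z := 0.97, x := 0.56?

(z → x): 0.97 > 0.56, so result = 0.56
(x → y): 0.56 ≤ 0.7, so result = 1
(x → (x → y)): 0.56 ≤ 1, so result = 1
¬(x → (x → y)): Gödel ¬ of 1 = 0 (operand ≠ 0)
((z → x) ∨ ¬(x → (x → y))) = max(0.56, 0) = 0.56
(y → ((z → x) ∨ ¬(x → (x → y)))): 0.7 > 0.56, so result = 0.56
(w ∨ (y → ((z → x) ∨ ¬(x → (x → y))))) = max(0.65, 0.56) = 0.65

0.65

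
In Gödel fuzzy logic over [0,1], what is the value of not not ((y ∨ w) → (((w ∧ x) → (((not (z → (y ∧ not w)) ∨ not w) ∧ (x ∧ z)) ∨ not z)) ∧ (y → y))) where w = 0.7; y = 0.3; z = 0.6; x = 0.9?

(y ∨ w) = max(0.3, 0.7) = 0.7
(w ∧ x) = min(0.7, 0.9) = 0.7
not w: Gödel ¬ of 0.7 = 0 (operand ≠ 0)
(y ∧ not w) = min(0.3, 0) = 0
(z → (y ∧ not w)): 0.6 > 0, so result = 0
not (z → (y ∧ not w)): Gödel ¬ of 0 = 1 (operand is 0)
not w: Gödel ¬ of 0.7 = 0 (operand ≠ 0)
(not (z → (y ∧ not w)) ∨ not w) = max(1, 0) = 1
(x ∧ z) = min(0.9, 0.6) = 0.6
((not (z → (y ∧ not w)) ∨ not w) ∧ (x ∧ z)) = min(1, 0.6) = 0.6
not z: Gödel ¬ of 0.6 = 0 (operand ≠ 0)
(((not (z → (y ∧ not w)) ∨ not w) ∧ (x ∧ z)) ∨ not z) = max(0.6, 0) = 0.6
((w ∧ x) → (((not (z → (y ∧ not w)) ∨ not w) ∧ (x ∧ z)) ∨ not z)): 0.7 > 0.6, so result = 0.6
(y → y): 0.3 ≤ 0.3, so result = 1
(((w ∧ x) → (((not (z → (y ∧ not w)) ∨ not w) ∧ (x ∧ z)) ∨ not z)) ∧ (y → y)) = min(0.6, 1) = 0.6
((y ∨ w) → (((w ∧ x) → (((not (z → (y ∧ not w)) ∨ not w) ∧ (x ∧ z)) ∨ not z)) ∧ (y → y))): 0.7 > 0.6, so result = 0.6
not ((y ∨ w) → (((w ∧ x) → (((not (z → (y ∧ not w)) ∨ not w) ∧ (x ∧ z)) ∨ not z)) ∧ (y → y))): Gödel ¬ of 0.6 = 0 (operand ≠ 0)
not not ((y ∨ w) → (((w ∧ x) → (((not (z → (y ∧ not w)) ∨ not w) ∧ (x ∧ z)) ∨ not z)) ∧ (y → y))): Gödel ¬ of 0 = 1 (operand is 0)

1.00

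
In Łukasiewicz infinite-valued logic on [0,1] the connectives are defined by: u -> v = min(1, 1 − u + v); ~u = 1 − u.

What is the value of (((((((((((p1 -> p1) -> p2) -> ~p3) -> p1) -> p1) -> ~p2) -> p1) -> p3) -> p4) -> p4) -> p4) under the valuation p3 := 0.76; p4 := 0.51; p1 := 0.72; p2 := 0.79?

0.75

(p1 -> p1): min(1, 1 − 0.72 + 0.72) = 1
((p1 -> p1) -> p2): min(1, 1 − 1 + 0.79) = 0.79
~p3: Łukasiewicz ¬ gives 1 − 0.76 = 0.24
(((p1 -> p1) -> p2) -> ~p3): min(1, 1 − 0.79 + 0.24) = 0.45
((((p1 -> p1) -> p2) -> ~p3) -> p1): min(1, 1 − 0.45 + 0.72) = 1
(((((p1 -> p1) -> p2) -> ~p3) -> p1) -> p1): min(1, 1 − 1 + 0.72) = 0.72
~p2: Łukasiewicz ¬ gives 1 − 0.79 = 0.21
((((((p1 -> p1) -> p2) -> ~p3) -> p1) -> p1) -> ~p2): min(1, 1 − 0.72 + 0.21) = 0.49
(((((((p1 -> p1) -> p2) -> ~p3) -> p1) -> p1) -> ~p2) -> p1): min(1, 1 − 0.49 + 0.72) = 1
((((((((p1 -> p1) -> p2) -> ~p3) -> p1) -> p1) -> ~p2) -> p1) -> p3): min(1, 1 − 1 + 0.76) = 0.76
(((((((((p1 -> p1) -> p2) -> ~p3) -> p1) -> p1) -> ~p2) -> p1) -> p3) -> p4): min(1, 1 − 0.76 + 0.51) = 0.75
((((((((((p1 -> p1) -> p2) -> ~p3) -> p1) -> p1) -> ~p2) -> p1) -> p3) -> p4) -> p4): min(1, 1 − 0.75 + 0.51) = 0.76
(((((((((((p1 -> p1) -> p2) -> ~p3) -> p1) -> p1) -> ~p2) -> p1) -> p3) -> p4) -> p4) -> p4): min(1, 1 − 0.76 + 0.51) = 0.75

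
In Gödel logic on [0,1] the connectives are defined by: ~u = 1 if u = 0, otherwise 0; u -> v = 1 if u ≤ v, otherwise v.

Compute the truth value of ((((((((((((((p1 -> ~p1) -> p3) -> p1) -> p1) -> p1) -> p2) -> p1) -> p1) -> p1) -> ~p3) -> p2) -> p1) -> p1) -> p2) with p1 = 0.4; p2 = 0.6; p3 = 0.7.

0.60

~p1: Gödel ¬ of 0.4 = 0 (operand ≠ 0)
(p1 -> ~p1): 0.4 > 0, so result = 0
((p1 -> ~p1) -> p3): 0 ≤ 0.7, so result = 1
(((p1 -> ~p1) -> p3) -> p1): 1 > 0.4, so result = 0.4
((((p1 -> ~p1) -> p3) -> p1) -> p1): 0.4 ≤ 0.4, so result = 1
(((((p1 -> ~p1) -> p3) -> p1) -> p1) -> p1): 1 > 0.4, so result = 0.4
((((((p1 -> ~p1) -> p3) -> p1) -> p1) -> p1) -> p2): 0.4 ≤ 0.6, so result = 1
(((((((p1 -> ~p1) -> p3) -> p1) -> p1) -> p1) -> p2) -> p1): 1 > 0.4, so result = 0.4
((((((((p1 -> ~p1) -> p3) -> p1) -> p1) -> p1) -> p2) -> p1) -> p1): 0.4 ≤ 0.4, so result = 1
(((((((((p1 -> ~p1) -> p3) -> p1) -> p1) -> p1) -> p2) -> p1) -> p1) -> p1): 1 > 0.4, so result = 0.4
~p3: Gödel ¬ of 0.7 = 0 (operand ≠ 0)
((((((((((p1 -> ~p1) -> p3) -> p1) -> p1) -> p1) -> p2) -> p1) -> p1) -> p1) -> ~p3): 0.4 > 0, so result = 0
(((((((((((p1 -> ~p1) -> p3) -> p1) -> p1) -> p1) -> p2) -> p1) -> p1) -> p1) -> ~p3) -> p2): 0 ≤ 0.6, so result = 1
((((((((((((p1 -> ~p1) -> p3) -> p1) -> p1) -> p1) -> p2) -> p1) -> p1) -> p1) -> ~p3) -> p2) -> p1): 1 > 0.4, so result = 0.4
(((((((((((((p1 -> ~p1) -> p3) -> p1) -> p1) -> p1) -> p2) -> p1) -> p1) -> p1) -> ~p3) -> p2) -> p1) -> p1): 0.4 ≤ 0.4, so result = 1
((((((((((((((p1 -> ~p1) -> p3) -> p1) -> p1) -> p1) -> p2) -> p1) -> p1) -> p1) -> ~p3) -> p2) -> p1) -> p1) -> p2): 1 > 0.6, so result = 0.6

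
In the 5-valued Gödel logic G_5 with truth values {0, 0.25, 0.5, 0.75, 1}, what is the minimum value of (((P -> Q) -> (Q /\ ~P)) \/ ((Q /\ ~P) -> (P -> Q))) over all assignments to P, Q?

Every assignment gives 1. For instance at P = 0, Q = 0:
  (P -> Q): 0 ≤ 0, so result = 1
  ~P: Gödel ¬ of 0 = 1 (operand is 0)
  (Q /\ ~P) = min(0, 1) = 0
  ((P -> Q) -> (Q /\ ~P)): 1 > 0, so result = 0
  ~P: Gödel ¬ of 0 = 1 (operand is 0)
  (Q /\ ~P) = min(0, 1) = 0
  (P -> Q): 0 ≤ 0, so result = 1
  ((Q /\ ~P) -> (P -> Q)): 0 ≤ 1, so result = 1
  (((P -> Q) -> (Q /\ ~P)) \/ ((Q /\ ~P) -> (P -> Q))) = max(0, 1) = 1
All 25 assignments give value 1 — the formula is a G_5-tautology.

1.00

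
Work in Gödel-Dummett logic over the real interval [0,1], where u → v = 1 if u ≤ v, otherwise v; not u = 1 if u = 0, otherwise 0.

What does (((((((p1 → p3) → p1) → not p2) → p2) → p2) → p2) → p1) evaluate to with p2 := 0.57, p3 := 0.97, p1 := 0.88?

0.88

(p1 → p3): 0.88 ≤ 0.97, so result = 1
((p1 → p3) → p1): 1 > 0.88, so result = 0.88
not p2: Gödel ¬ of 0.57 = 0 (operand ≠ 0)
(((p1 → p3) → p1) → not p2): 0.88 > 0, so result = 0
((((p1 → p3) → p1) → not p2) → p2): 0 ≤ 0.57, so result = 1
(((((p1 → p3) → p1) → not p2) → p2) → p2): 1 > 0.57, so result = 0.57
((((((p1 → p3) → p1) → not p2) → p2) → p2) → p2): 0.57 ≤ 0.57, so result = 1
(((((((p1 → p3) → p1) → not p2) → p2) → p2) → p2) → p1): 1 > 0.88, so result = 0.88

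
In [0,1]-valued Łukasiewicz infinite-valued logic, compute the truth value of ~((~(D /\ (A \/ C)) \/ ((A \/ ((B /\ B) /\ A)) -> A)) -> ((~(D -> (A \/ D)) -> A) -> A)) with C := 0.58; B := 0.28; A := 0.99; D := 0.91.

(A \/ C) = max(0.99, 0.58) = 0.99
(D /\ (A \/ C)) = min(0.91, 0.99) = 0.91
~(D /\ (A \/ C)): Łukasiewicz ¬ gives 1 − 0.91 = 0.09
(B /\ B) = min(0.28, 0.28) = 0.28
((B /\ B) /\ A) = min(0.28, 0.99) = 0.28
(A \/ ((B /\ B) /\ A)) = max(0.99, 0.28) = 0.99
((A \/ ((B /\ B) /\ A)) -> A): min(1, 1 − 0.99 + 0.99) = 1
(~(D /\ (A \/ C)) \/ ((A \/ ((B /\ B) /\ A)) -> A)) = max(0.09, 1) = 1
(A \/ D) = max(0.99, 0.91) = 0.99
(D -> (A \/ D)): min(1, 1 − 0.91 + 0.99) = 1
~(D -> (A \/ D)): Łukasiewicz ¬ gives 1 − 1 = 0
(~(D -> (A \/ D)) -> A): min(1, 1 − 0 + 0.99) = 1
((~(D -> (A \/ D)) -> A) -> A): min(1, 1 − 1 + 0.99) = 0.99
((~(D /\ (A \/ C)) \/ ((A \/ ((B /\ B) /\ A)) -> A)) -> ((~(D -> (A \/ D)) -> A) -> A)): min(1, 1 − 1 + 0.99) = 0.99
~((~(D /\ (A \/ C)) \/ ((A \/ ((B /\ B) /\ A)) -> A)) -> ((~(D -> (A \/ D)) -> A) -> A)): Łukasiewicz ¬ gives 1 − 0.99 = 0.01

0.01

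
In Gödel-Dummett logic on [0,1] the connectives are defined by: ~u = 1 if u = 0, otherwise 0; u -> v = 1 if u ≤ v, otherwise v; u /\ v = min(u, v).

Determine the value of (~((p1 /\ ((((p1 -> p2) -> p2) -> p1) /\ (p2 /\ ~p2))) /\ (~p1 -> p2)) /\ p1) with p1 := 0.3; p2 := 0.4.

(p1 -> p2): 0.3 ≤ 0.4, so result = 1
((p1 -> p2) -> p2): 1 > 0.4, so result = 0.4
(((p1 -> p2) -> p2) -> p1): 0.4 > 0.3, so result = 0.3
~p2: Gödel ¬ of 0.4 = 0 (operand ≠ 0)
(p2 /\ ~p2) = min(0.4, 0) = 0
((((p1 -> p2) -> p2) -> p1) /\ (p2 /\ ~p2)) = min(0.3, 0) = 0
(p1 /\ ((((p1 -> p2) -> p2) -> p1) /\ (p2 /\ ~p2))) = min(0.3, 0) = 0
~p1: Gödel ¬ of 0.3 = 0 (operand ≠ 0)
(~p1 -> p2): 0 ≤ 0.4, so result = 1
((p1 /\ ((((p1 -> p2) -> p2) -> p1) /\ (p2 /\ ~p2))) /\ (~p1 -> p2)) = min(0, 1) = 0
~((p1 /\ ((((p1 -> p2) -> p2) -> p1) /\ (p2 /\ ~p2))) /\ (~p1 -> p2)): Gödel ¬ of 0 = 1 (operand is 0)
(~((p1 /\ ((((p1 -> p2) -> p2) -> p1) /\ (p2 /\ ~p2))) /\ (~p1 -> p2)) /\ p1) = min(1, 0.3) = 0.3

0.30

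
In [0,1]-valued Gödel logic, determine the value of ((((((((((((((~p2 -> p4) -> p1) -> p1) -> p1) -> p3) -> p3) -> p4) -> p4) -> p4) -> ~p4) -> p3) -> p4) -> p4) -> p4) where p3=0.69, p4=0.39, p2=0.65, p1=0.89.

~p2: Gödel ¬ of 0.65 = 0 (operand ≠ 0)
(~p2 -> p4): 0 ≤ 0.39, so result = 1
((~p2 -> p4) -> p1): 1 > 0.89, so result = 0.89
(((~p2 -> p4) -> p1) -> p1): 0.89 ≤ 0.89, so result = 1
((((~p2 -> p4) -> p1) -> p1) -> p1): 1 > 0.89, so result = 0.89
(((((~p2 -> p4) -> p1) -> p1) -> p1) -> p3): 0.89 > 0.69, so result = 0.69
((((((~p2 -> p4) -> p1) -> p1) -> p1) -> p3) -> p3): 0.69 ≤ 0.69, so result = 1
(((((((~p2 -> p4) -> p1) -> p1) -> p1) -> p3) -> p3) -> p4): 1 > 0.39, so result = 0.39
((((((((~p2 -> p4) -> p1) -> p1) -> p1) -> p3) -> p3) -> p4) -> p4): 0.39 ≤ 0.39, so result = 1
(((((((((~p2 -> p4) -> p1) -> p1) -> p1) -> p3) -> p3) -> p4) -> p4) -> p4): 1 > 0.39, so result = 0.39
~p4: Gödel ¬ of 0.39 = 0 (operand ≠ 0)
((((((((((~p2 -> p4) -> p1) -> p1) -> p1) -> p3) -> p3) -> p4) -> p4) -> p4) -> ~p4): 0.39 > 0, so result = 0
(((((((((((~p2 -> p4) -> p1) -> p1) -> p1) -> p3) -> p3) -> p4) -> p4) -> p4) -> ~p4) -> p3): 0 ≤ 0.69, so result = 1
((((((((((((~p2 -> p4) -> p1) -> p1) -> p1) -> p3) -> p3) -> p4) -> p4) -> p4) -> ~p4) -> p3) -> p4): 1 > 0.39, so result = 0.39
(((((((((((((~p2 -> p4) -> p1) -> p1) -> p1) -> p3) -> p3) -> p4) -> p4) -> p4) -> ~p4) -> p3) -> p4) -> p4): 0.39 ≤ 0.39, so result = 1
((((((((((((((~p2 -> p4) -> p1) -> p1) -> p1) -> p3) -> p3) -> p4) -> p4) -> p4) -> ~p4) -> p3) -> p4) -> p4) -> p4): 1 > 0.39, so result = 0.39

0.39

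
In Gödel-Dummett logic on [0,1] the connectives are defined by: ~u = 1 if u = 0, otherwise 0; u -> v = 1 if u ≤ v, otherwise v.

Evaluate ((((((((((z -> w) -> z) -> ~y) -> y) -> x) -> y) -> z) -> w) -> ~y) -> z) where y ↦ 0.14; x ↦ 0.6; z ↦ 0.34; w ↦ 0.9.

(z -> w): 0.34 ≤ 0.9, so result = 1
((z -> w) -> z): 1 > 0.34, so result = 0.34
~y: Gödel ¬ of 0.14 = 0 (operand ≠ 0)
(((z -> w) -> z) -> ~y): 0.34 > 0, so result = 0
((((z -> w) -> z) -> ~y) -> y): 0 ≤ 0.14, so result = 1
(((((z -> w) -> z) -> ~y) -> y) -> x): 1 > 0.6, so result = 0.6
((((((z -> w) -> z) -> ~y) -> y) -> x) -> y): 0.6 > 0.14, so result = 0.14
(((((((z -> w) -> z) -> ~y) -> y) -> x) -> y) -> z): 0.14 ≤ 0.34, so result = 1
((((((((z -> w) -> z) -> ~y) -> y) -> x) -> y) -> z) -> w): 1 > 0.9, so result = 0.9
~y: Gödel ¬ of 0.14 = 0 (operand ≠ 0)
(((((((((z -> w) -> z) -> ~y) -> y) -> x) -> y) -> z) -> w) -> ~y): 0.9 > 0, so result = 0
((((((((((z -> w) -> z) -> ~y) -> y) -> x) -> y) -> z) -> w) -> ~y) -> z): 0 ≤ 0.34, so result = 1

1.00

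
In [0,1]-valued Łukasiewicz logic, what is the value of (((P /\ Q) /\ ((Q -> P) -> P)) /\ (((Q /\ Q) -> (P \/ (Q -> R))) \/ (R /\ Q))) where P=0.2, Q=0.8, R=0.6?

0.20

(P /\ Q) = min(0.2, 0.8) = 0.2
(Q -> P): min(1, 1 − 0.8 + 0.2) = 0.4
((Q -> P) -> P): min(1, 1 − 0.4 + 0.2) = 0.8
((P /\ Q) /\ ((Q -> P) -> P)) = min(0.2, 0.8) = 0.2
(Q /\ Q) = min(0.8, 0.8) = 0.8
(Q -> R): min(1, 1 − 0.8 + 0.6) = 0.8
(P \/ (Q -> R)) = max(0.2, 0.8) = 0.8
((Q /\ Q) -> (P \/ (Q -> R))): min(1, 1 − 0.8 + 0.8) = 1
(R /\ Q) = min(0.6, 0.8) = 0.6
(((Q /\ Q) -> (P \/ (Q -> R))) \/ (R /\ Q)) = max(1, 0.6) = 1
(((P /\ Q) /\ ((Q -> P) -> P)) /\ (((Q /\ Q) -> (P \/ (Q -> R))) \/ (R /\ Q))) = min(0.2, 1) = 0.2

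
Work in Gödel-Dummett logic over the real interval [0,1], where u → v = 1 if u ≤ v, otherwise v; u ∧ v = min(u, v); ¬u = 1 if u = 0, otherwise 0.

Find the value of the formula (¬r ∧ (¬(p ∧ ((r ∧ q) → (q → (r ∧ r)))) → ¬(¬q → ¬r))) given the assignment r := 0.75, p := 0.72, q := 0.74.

0.00

¬r: Gödel ¬ of 0.75 = 0 (operand ≠ 0)
(r ∧ q) = min(0.75, 0.74) = 0.74
(r ∧ r) = min(0.75, 0.75) = 0.75
(q → (r ∧ r)): 0.74 ≤ 0.75, so result = 1
((r ∧ q) → (q → (r ∧ r))): 0.74 ≤ 1, so result = 1
(p ∧ ((r ∧ q) → (q → (r ∧ r)))) = min(0.72, 1) = 0.72
¬(p ∧ ((r ∧ q) → (q → (r ∧ r)))): Gödel ¬ of 0.72 = 0 (operand ≠ 0)
¬q: Gödel ¬ of 0.74 = 0 (operand ≠ 0)
¬r: Gödel ¬ of 0.75 = 0 (operand ≠ 0)
(¬q → ¬r): 0 ≤ 0, so result = 1
¬(¬q → ¬r): Gödel ¬ of 1 = 0 (operand ≠ 0)
(¬(p ∧ ((r ∧ q) → (q → (r ∧ r)))) → ¬(¬q → ¬r)): 0 ≤ 0, so result = 1
(¬r ∧ (¬(p ∧ ((r ∧ q) → (q → (r ∧ r)))) → ¬(¬q → ¬r))) = min(0, 1) = 0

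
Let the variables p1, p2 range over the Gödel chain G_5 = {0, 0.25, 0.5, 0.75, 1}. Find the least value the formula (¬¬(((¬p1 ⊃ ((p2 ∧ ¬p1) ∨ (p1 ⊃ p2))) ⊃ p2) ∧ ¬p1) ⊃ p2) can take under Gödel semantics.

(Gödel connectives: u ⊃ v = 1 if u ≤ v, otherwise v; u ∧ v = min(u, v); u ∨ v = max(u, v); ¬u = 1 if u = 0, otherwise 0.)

0.25

The minimum is attained at p1 = 0, p2 = 0.25:
  ¬p1: Gödel ¬ of 0 = 1 (operand is 0)
  ¬p1: Gödel ¬ of 0 = 1 (operand is 0)
  (p2 ∧ ¬p1) = min(0.25, 1) = 0.25
  (p1 ⊃ p2): 0 ≤ 0.25, so result = 1
  ((p2 ∧ ¬p1) ∨ (p1 ⊃ p2)) = max(0.25, 1) = 1
  (¬p1 ⊃ ((p2 ∧ ¬p1) ∨ (p1 ⊃ p2))): 1 ≤ 1, so result = 1
  ((¬p1 ⊃ ((p2 ∧ ¬p1) ∨ (p1 ⊃ p2))) ⊃ p2): 1 > 0.25, so result = 0.25
  ¬p1: Gödel ¬ of 0 = 1 (operand is 0)
  (((¬p1 ⊃ ((p2 ∧ ¬p1) ∨ (p1 ⊃ p2))) ⊃ p2) ∧ ¬p1) = min(0.25, 1) = 0.25
  ¬(((¬p1 ⊃ ((p2 ∧ ¬p1) ∨ (p1 ⊃ p2))) ⊃ p2) ∧ ¬p1): Gödel ¬ of 0.25 = 0 (operand ≠ 0)
  ¬¬(((¬p1 ⊃ ((p2 ∧ ¬p1) ∨ (p1 ⊃ p2))) ⊃ p2) ∧ ¬p1): Gödel ¬ of 0 = 1 (operand is 0)
  (¬¬(((¬p1 ⊃ ((p2 ∧ ¬p1) ∨ (p1 ⊃ p2))) ⊃ p2) ∧ ¬p1) ⊃ p2): 1 > 0.25, so result = 0.25
Checking all 25 assignments confirms none give a value below 0.25.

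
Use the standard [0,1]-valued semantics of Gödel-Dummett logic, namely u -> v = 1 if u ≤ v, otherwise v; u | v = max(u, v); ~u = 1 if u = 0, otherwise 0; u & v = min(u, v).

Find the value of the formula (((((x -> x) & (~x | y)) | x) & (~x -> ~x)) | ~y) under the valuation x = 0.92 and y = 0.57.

0.92

(x -> x): 0.92 ≤ 0.92, so result = 1
~x: Gödel ¬ of 0.92 = 0 (operand ≠ 0)
(~x | y) = max(0, 0.57) = 0.57
((x -> x) & (~x | y)) = min(1, 0.57) = 0.57
(((x -> x) & (~x | y)) | x) = max(0.57, 0.92) = 0.92
~x: Gödel ¬ of 0.92 = 0 (operand ≠ 0)
~x: Gödel ¬ of 0.92 = 0 (operand ≠ 0)
(~x -> ~x): 0 ≤ 0, so result = 1
((((x -> x) & (~x | y)) | x) & (~x -> ~x)) = min(0.92, 1) = 0.92
~y: Gödel ¬ of 0.57 = 0 (operand ≠ 0)
(((((x -> x) & (~x | y)) | x) & (~x -> ~x)) | ~y) = max(0.92, 0) = 0.92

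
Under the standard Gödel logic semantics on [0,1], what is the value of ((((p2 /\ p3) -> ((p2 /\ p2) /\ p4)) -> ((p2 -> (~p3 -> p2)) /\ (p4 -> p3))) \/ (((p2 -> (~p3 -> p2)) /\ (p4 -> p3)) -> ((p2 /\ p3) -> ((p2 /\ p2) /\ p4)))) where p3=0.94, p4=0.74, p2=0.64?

(p2 /\ p3) = min(0.64, 0.94) = 0.64
(p2 /\ p2) = min(0.64, 0.64) = 0.64
((p2 /\ p2) /\ p4) = min(0.64, 0.74) = 0.64
((p2 /\ p3) -> ((p2 /\ p2) /\ p4)): 0.64 ≤ 0.64, so result = 1
~p3: Gödel ¬ of 0.94 = 0 (operand ≠ 0)
(~p3 -> p2): 0 ≤ 0.64, so result = 1
(p2 -> (~p3 -> p2)): 0.64 ≤ 1, so result = 1
(p4 -> p3): 0.74 ≤ 0.94, so result = 1
((p2 -> (~p3 -> p2)) /\ (p4 -> p3)) = min(1, 1) = 1
(((p2 /\ p3) -> ((p2 /\ p2) /\ p4)) -> ((p2 -> (~p3 -> p2)) /\ (p4 -> p3))): 1 ≤ 1, so result = 1
~p3: Gödel ¬ of 0.94 = 0 (operand ≠ 0)
(~p3 -> p2): 0 ≤ 0.64, so result = 1
(p2 -> (~p3 -> p2)): 0.64 ≤ 1, so result = 1
(p4 -> p3): 0.74 ≤ 0.94, so result = 1
((p2 -> (~p3 -> p2)) /\ (p4 -> p3)) = min(1, 1) = 1
(p2 /\ p3) = min(0.64, 0.94) = 0.64
(p2 /\ p2) = min(0.64, 0.64) = 0.64
((p2 /\ p2) /\ p4) = min(0.64, 0.74) = 0.64
((p2 /\ p3) -> ((p2 /\ p2) /\ p4)): 0.64 ≤ 0.64, so result = 1
(((p2 -> (~p3 -> p2)) /\ (p4 -> p3)) -> ((p2 /\ p3) -> ((p2 /\ p2) /\ p4))): 1 ≤ 1, so result = 1
((((p2 /\ p3) -> ((p2 /\ p2) /\ p4)) -> ((p2 -> (~p3 -> p2)) /\ (p4 -> p3))) \/ (((p2 -> (~p3 -> p2)) /\ (p4 -> p3)) -> ((p2 /\ p3) -> ((p2 /\ p2) /\ p4)))) = max(1, 1) = 1

1.00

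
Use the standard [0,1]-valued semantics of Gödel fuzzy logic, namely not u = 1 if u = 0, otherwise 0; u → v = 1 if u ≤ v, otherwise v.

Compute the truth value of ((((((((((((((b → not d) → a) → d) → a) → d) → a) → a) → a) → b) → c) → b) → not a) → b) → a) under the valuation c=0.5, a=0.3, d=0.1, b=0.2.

0.30

not d: Gödel ¬ of 0.1 = 0 (operand ≠ 0)
(b → not d): 0.2 > 0, so result = 0
((b → not d) → a): 0 ≤ 0.3, so result = 1
(((b → not d) → a) → d): 1 > 0.1, so result = 0.1
((((b → not d) → a) → d) → a): 0.1 ≤ 0.3, so result = 1
(((((b → not d) → a) → d) → a) → d): 1 > 0.1, so result = 0.1
((((((b → not d) → a) → d) → a) → d) → a): 0.1 ≤ 0.3, so result = 1
(((((((b → not d) → a) → d) → a) → d) → a) → a): 1 > 0.3, so result = 0.3
((((((((b → not d) → a) → d) → a) → d) → a) → a) → a): 0.3 ≤ 0.3, so result = 1
(((((((((b → not d) → a) → d) → a) → d) → a) → a) → a) → b): 1 > 0.2, so result = 0.2
((((((((((b → not d) → a) → d) → a) → d) → a) → a) → a) → b) → c): 0.2 ≤ 0.5, so result = 1
(((((((((((b → not d) → a) → d) → a) → d) → a) → a) → a) → b) → c) → b): 1 > 0.2, so result = 0.2
not a: Gödel ¬ of 0.3 = 0 (operand ≠ 0)
((((((((((((b → not d) → a) → d) → a) → d) → a) → a) → a) → b) → c) → b) → not a): 0.2 > 0, so result = 0
(((((((((((((b → not d) → a) → d) → a) → d) → a) → a) → a) → b) → c) → b) → not a) → b): 0 ≤ 0.2, so result = 1
((((((((((((((b → not d) → a) → d) → a) → d) → a) → a) → a) → b) → c) → b) → not a) → b) → a): 1 > 0.3, so result = 0.3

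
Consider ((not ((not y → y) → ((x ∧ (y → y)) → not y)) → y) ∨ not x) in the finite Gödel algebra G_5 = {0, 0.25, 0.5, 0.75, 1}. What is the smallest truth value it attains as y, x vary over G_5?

0.25

The minimum is attained at y = 0.25, x = 0.25:
  not y: Gödel ¬ of 0.25 = 0 (operand ≠ 0)
  (not y → y): 0 ≤ 0.25, so result = 1
  (y → y): 0.25 ≤ 0.25, so result = 1
  (x ∧ (y → y)) = min(0.25, 1) = 0.25
  not y: Gödel ¬ of 0.25 = 0 (operand ≠ 0)
  ((x ∧ (y → y)) → not y): 0.25 > 0, so result = 0
  ((not y → y) → ((x ∧ (y → y)) → not y)): 1 > 0, so result = 0
  not ((not y → y) → ((x ∧ (y → y)) → not y)): Gödel ¬ of 0 = 1 (operand is 0)
  (not ((not y → y) → ((x ∧ (y → y)) → not y)) → y): 1 > 0.25, so result = 0.25
  not x: Gödel ¬ of 0.25 = 0 (operand ≠ 0)
  ((not ((not y → y) → ((x ∧ (y → y)) → not y)) → y) ∨ not x) = max(0.25, 0) = 0.25
Checking all 25 assignments confirms none give a value below 0.25.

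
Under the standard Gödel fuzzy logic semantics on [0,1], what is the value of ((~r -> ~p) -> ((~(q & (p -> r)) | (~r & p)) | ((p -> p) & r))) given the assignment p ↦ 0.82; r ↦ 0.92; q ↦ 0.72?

0.92

~r: Gödel ¬ of 0.92 = 0 (operand ≠ 0)
~p: Gödel ¬ of 0.82 = 0 (operand ≠ 0)
(~r -> ~p): 0 ≤ 0, so result = 1
(p -> r): 0.82 ≤ 0.92, so result = 1
(q & (p -> r)) = min(0.72, 1) = 0.72
~(q & (p -> r)): Gödel ¬ of 0.72 = 0 (operand ≠ 0)
~r: Gödel ¬ of 0.92 = 0 (operand ≠ 0)
(~r & p) = min(0, 0.82) = 0
(~(q & (p -> r)) | (~r & p)) = max(0, 0) = 0
(p -> p): 0.82 ≤ 0.82, so result = 1
((p -> p) & r) = min(1, 0.92) = 0.92
((~(q & (p -> r)) | (~r & p)) | ((p -> p) & r)) = max(0, 0.92) = 0.92
((~r -> ~p) -> ((~(q & (p -> r)) | (~r & p)) | ((p -> p) & r))): 1 > 0.92, so result = 0.92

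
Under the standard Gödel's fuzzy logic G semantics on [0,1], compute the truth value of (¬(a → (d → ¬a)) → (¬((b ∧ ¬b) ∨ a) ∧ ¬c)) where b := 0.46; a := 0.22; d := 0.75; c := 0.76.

0.00

¬a: Gödel ¬ of 0.22 = 0 (operand ≠ 0)
(d → ¬a): 0.75 > 0, so result = 0
(a → (d → ¬a)): 0.22 > 0, so result = 0
¬(a → (d → ¬a)): Gödel ¬ of 0 = 1 (operand is 0)
¬b: Gödel ¬ of 0.46 = 0 (operand ≠ 0)
(b ∧ ¬b) = min(0.46, 0) = 0
((b ∧ ¬b) ∨ a) = max(0, 0.22) = 0.22
¬((b ∧ ¬b) ∨ a): Gödel ¬ of 0.22 = 0 (operand ≠ 0)
¬c: Gödel ¬ of 0.76 = 0 (operand ≠ 0)
(¬((b ∧ ¬b) ∨ a) ∧ ¬c) = min(0, 0) = 0
(¬(a → (d → ¬a)) → (¬((b ∧ ¬b) ∨ a) ∧ ¬c)): 1 > 0, so result = 0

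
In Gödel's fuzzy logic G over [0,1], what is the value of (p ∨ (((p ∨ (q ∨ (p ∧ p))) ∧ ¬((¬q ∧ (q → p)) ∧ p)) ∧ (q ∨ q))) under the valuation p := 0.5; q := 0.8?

0.80

(p ∧ p) = min(0.5, 0.5) = 0.5
(q ∨ (p ∧ p)) = max(0.8, 0.5) = 0.8
(p ∨ (q ∨ (p ∧ p))) = max(0.5, 0.8) = 0.8
¬q: Gödel ¬ of 0.8 = 0 (operand ≠ 0)
(q → p): 0.8 > 0.5, so result = 0.5
(¬q ∧ (q → p)) = min(0, 0.5) = 0
((¬q ∧ (q → p)) ∧ p) = min(0, 0.5) = 0
¬((¬q ∧ (q → p)) ∧ p): Gödel ¬ of 0 = 1 (operand is 0)
((p ∨ (q ∨ (p ∧ p))) ∧ ¬((¬q ∧ (q → p)) ∧ p)) = min(0.8, 1) = 0.8
(q ∨ q) = max(0.8, 0.8) = 0.8
(((p ∨ (q ∨ (p ∧ p))) ∧ ¬((¬q ∧ (q → p)) ∧ p)) ∧ (q ∨ q)) = min(0.8, 0.8) = 0.8
(p ∨ (((p ∨ (q ∨ (p ∧ p))) ∧ ¬((¬q ∧ (q → p)) ∧ p)) ∧ (q ∨ q))) = max(0.5, 0.8) = 0.8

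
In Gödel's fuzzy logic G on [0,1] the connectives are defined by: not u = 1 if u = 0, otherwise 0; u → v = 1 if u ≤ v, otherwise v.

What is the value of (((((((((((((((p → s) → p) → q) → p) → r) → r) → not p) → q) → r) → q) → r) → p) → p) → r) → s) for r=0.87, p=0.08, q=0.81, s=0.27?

0.27

(p → s): 0.08 ≤ 0.27, so result = 1
((p → s) → p): 1 > 0.08, so result = 0.08
(((p → s) → p) → q): 0.08 ≤ 0.81, so result = 1
((((p → s) → p) → q) → p): 1 > 0.08, so result = 0.08
(((((p → s) → p) → q) → p) → r): 0.08 ≤ 0.87, so result = 1
((((((p → s) → p) → q) → p) → r) → r): 1 > 0.87, so result = 0.87
not p: Gödel ¬ of 0.08 = 0 (operand ≠ 0)
(((((((p → s) → p) → q) → p) → r) → r) → not p): 0.87 > 0, so result = 0
((((((((p → s) → p) → q) → p) → r) → r) → not p) → q): 0 ≤ 0.81, so result = 1
(((((((((p → s) → p) → q) → p) → r) → r) → not p) → q) → r): 1 > 0.87, so result = 0.87
((((((((((p → s) → p) → q) → p) → r) → r) → not p) → q) → r) → q): 0.87 > 0.81, so result = 0.81
(((((((((((p → s) → p) → q) → p) → r) → r) → not p) → q) → r) → q) → r): 0.81 ≤ 0.87, so result = 1
((((((((((((p → s) → p) → q) → p) → r) → r) → not p) → q) → r) → q) → r) → p): 1 > 0.08, so result = 0.08
(((((((((((((p → s) → p) → q) → p) → r) → r) → not p) → q) → r) → q) → r) → p) → p): 0.08 ≤ 0.08, so result = 1
((((((((((((((p → s) → p) → q) → p) → r) → r) → not p) → q) → r) → q) → r) → p) → p) → r): 1 > 0.87, so result = 0.87
(((((((((((((((p → s) → p) → q) → p) → r) → r) → not p) → q) → r) → q) → r) → p) → p) → r) → s): 0.87 > 0.27, so result = 0.27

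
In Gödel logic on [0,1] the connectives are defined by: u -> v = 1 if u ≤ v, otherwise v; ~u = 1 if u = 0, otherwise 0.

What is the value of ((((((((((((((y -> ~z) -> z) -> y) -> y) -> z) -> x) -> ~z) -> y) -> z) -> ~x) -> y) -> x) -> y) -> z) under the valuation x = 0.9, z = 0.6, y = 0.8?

0.60

~z: Gödel ¬ of 0.6 = 0 (operand ≠ 0)
(y -> ~z): 0.8 > 0, so result = 0
((y -> ~z) -> z): 0 ≤ 0.6, so result = 1
(((y -> ~z) -> z) -> y): 1 > 0.8, so result = 0.8
((((y -> ~z) -> z) -> y) -> y): 0.8 ≤ 0.8, so result = 1
(((((y -> ~z) -> z) -> y) -> y) -> z): 1 > 0.6, so result = 0.6
((((((y -> ~z) -> z) -> y) -> y) -> z) -> x): 0.6 ≤ 0.9, so result = 1
~z: Gödel ¬ of 0.6 = 0 (operand ≠ 0)
(((((((y -> ~z) -> z) -> y) -> y) -> z) -> x) -> ~z): 1 > 0, so result = 0
((((((((y -> ~z) -> z) -> y) -> y) -> z) -> x) -> ~z) -> y): 0 ≤ 0.8, so result = 1
(((((((((y -> ~z) -> z) -> y) -> y) -> z) -> x) -> ~z) -> y) -> z): 1 > 0.6, so result = 0.6
~x: Gödel ¬ of 0.9 = 0 (operand ≠ 0)
((((((((((y -> ~z) -> z) -> y) -> y) -> z) -> x) -> ~z) -> y) -> z) -> ~x): 0.6 > 0, so result = 0
(((((((((((y -> ~z) -> z) -> y) -> y) -> z) -> x) -> ~z) -> y) -> z) -> ~x) -> y): 0 ≤ 0.8, so result = 1
((((((((((((y -> ~z) -> z) -> y) -> y) -> z) -> x) -> ~z) -> y) -> z) -> ~x) -> y) -> x): 1 > 0.9, so result = 0.9
(((((((((((((y -> ~z) -> z) -> y) -> y) -> z) -> x) -> ~z) -> y) -> z) -> ~x) -> y) -> x) -> y): 0.9 > 0.8, so result = 0.8
((((((((((((((y -> ~z) -> z) -> y) -> y) -> z) -> x) -> ~z) -> y) -> z) -> ~x) -> y) -> x) -> y) -> z): 0.8 > 0.6, so result = 0.6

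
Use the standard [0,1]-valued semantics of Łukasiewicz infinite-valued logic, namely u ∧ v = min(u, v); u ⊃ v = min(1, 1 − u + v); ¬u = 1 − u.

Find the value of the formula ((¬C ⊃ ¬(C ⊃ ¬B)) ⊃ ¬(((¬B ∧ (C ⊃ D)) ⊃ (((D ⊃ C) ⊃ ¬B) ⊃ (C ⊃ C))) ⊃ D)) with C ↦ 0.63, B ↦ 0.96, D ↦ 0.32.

¬C: Łukasiewicz ¬ gives 1 − 0.63 = 0.37
¬B: Łukasiewicz ¬ gives 1 − 0.96 = 0.04
(C ⊃ ¬B): min(1, 1 − 0.63 + 0.04) = 0.41
¬(C ⊃ ¬B): Łukasiewicz ¬ gives 1 − 0.41 = 0.59
(¬C ⊃ ¬(C ⊃ ¬B)): min(1, 1 − 0.37 + 0.59) = 1
¬B: Łukasiewicz ¬ gives 1 − 0.96 = 0.04
(C ⊃ D): min(1, 1 − 0.63 + 0.32) = 0.69
(¬B ∧ (C ⊃ D)) = min(0.04, 0.69) = 0.04
(D ⊃ C): min(1, 1 − 0.32 + 0.63) = 1
¬B: Łukasiewicz ¬ gives 1 − 0.96 = 0.04
((D ⊃ C) ⊃ ¬B): min(1, 1 − 1 + 0.04) = 0.04
(C ⊃ C): min(1, 1 − 0.63 + 0.63) = 1
(((D ⊃ C) ⊃ ¬B) ⊃ (C ⊃ C)): min(1, 1 − 0.04 + 1) = 1
((¬B ∧ (C ⊃ D)) ⊃ (((D ⊃ C) ⊃ ¬B) ⊃ (C ⊃ C))): min(1, 1 − 0.04 + 1) = 1
(((¬B ∧ (C ⊃ D)) ⊃ (((D ⊃ C) ⊃ ¬B) ⊃ (C ⊃ C))) ⊃ D): min(1, 1 − 1 + 0.32) = 0.32
¬(((¬B ∧ (C ⊃ D)) ⊃ (((D ⊃ C) ⊃ ¬B) ⊃ (C ⊃ C))) ⊃ D): Łukasiewicz ¬ gives 1 − 0.32 = 0.68
((¬C ⊃ ¬(C ⊃ ¬B)) ⊃ ¬(((¬B ∧ (C ⊃ D)) ⊃ (((D ⊃ C) ⊃ ¬B) ⊃ (C ⊃ C))) ⊃ D)): min(1, 1 − 1 + 0.68) = 0.68

0.68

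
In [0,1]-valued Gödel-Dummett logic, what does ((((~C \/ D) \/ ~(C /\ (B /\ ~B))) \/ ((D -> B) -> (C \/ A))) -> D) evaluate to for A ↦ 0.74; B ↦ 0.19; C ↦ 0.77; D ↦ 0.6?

0.60

~C: Gödel ¬ of 0.77 = 0 (operand ≠ 0)
(~C \/ D) = max(0, 0.6) = 0.6
~B: Gödel ¬ of 0.19 = 0 (operand ≠ 0)
(B /\ ~B) = min(0.19, 0) = 0
(C /\ (B /\ ~B)) = min(0.77, 0) = 0
~(C /\ (B /\ ~B)): Gödel ¬ of 0 = 1 (operand is 0)
((~C \/ D) \/ ~(C /\ (B /\ ~B))) = max(0.6, 1) = 1
(D -> B): 0.6 > 0.19, so result = 0.19
(C \/ A) = max(0.77, 0.74) = 0.77
((D -> B) -> (C \/ A)): 0.19 ≤ 0.77, so result = 1
(((~C \/ D) \/ ~(C /\ (B /\ ~B))) \/ ((D -> B) -> (C \/ A))) = max(1, 1) = 1
((((~C \/ D) \/ ~(C /\ (B /\ ~B))) \/ ((D -> B) -> (C \/ A))) -> D): 1 > 0.6, so result = 0.6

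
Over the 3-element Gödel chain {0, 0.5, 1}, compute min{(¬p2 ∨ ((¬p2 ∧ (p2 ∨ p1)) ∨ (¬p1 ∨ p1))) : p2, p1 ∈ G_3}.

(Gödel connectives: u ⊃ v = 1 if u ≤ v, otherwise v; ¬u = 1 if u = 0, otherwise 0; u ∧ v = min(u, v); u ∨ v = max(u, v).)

The minimum is attained at p2 = 0.5, p1 = 0.5:
  ¬p2: Gödel ¬ of 0.5 = 0 (operand ≠ 0)
  ¬p2: Gödel ¬ of 0.5 = 0 (operand ≠ 0)
  (p2 ∨ p1) = max(0.5, 0.5) = 0.5
  (¬p2 ∧ (p2 ∨ p1)) = min(0, 0.5) = 0
  ¬p1: Gödel ¬ of 0.5 = 0 (operand ≠ 0)
  (¬p1 ∨ p1) = max(0, 0.5) = 0.5
  ((¬p2 ∧ (p2 ∨ p1)) ∨ (¬p1 ∨ p1)) = max(0, 0.5) = 0.5
  (¬p2 ∨ ((¬p2 ∧ (p2 ∨ p1)) ∨ (¬p1 ∨ p1))) = max(0, 0.5) = 0.5
Checking all 9 assignments confirms none give a value below 0.50.

0.50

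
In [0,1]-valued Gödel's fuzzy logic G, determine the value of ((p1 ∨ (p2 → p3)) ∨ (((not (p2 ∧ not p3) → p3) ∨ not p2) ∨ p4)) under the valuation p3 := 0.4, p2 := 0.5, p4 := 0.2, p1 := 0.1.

0.40

(p2 → p3): 0.5 > 0.4, so result = 0.4
(p1 ∨ (p2 → p3)) = max(0.1, 0.4) = 0.4
not p3: Gödel ¬ of 0.4 = 0 (operand ≠ 0)
(p2 ∧ not p3) = min(0.5, 0) = 0
not (p2 ∧ not p3): Gödel ¬ of 0 = 1 (operand is 0)
(not (p2 ∧ not p3) → p3): 1 > 0.4, so result = 0.4
not p2: Gödel ¬ of 0.5 = 0 (operand ≠ 0)
((not (p2 ∧ not p3) → p3) ∨ not p2) = max(0.4, 0) = 0.4
(((not (p2 ∧ not p3) → p3) ∨ not p2) ∨ p4) = max(0.4, 0.2) = 0.4
((p1 ∨ (p2 → p3)) ∨ (((not (p2 ∧ not p3) → p3) ∨ not p2) ∨ p4)) = max(0.4, 0.4) = 0.4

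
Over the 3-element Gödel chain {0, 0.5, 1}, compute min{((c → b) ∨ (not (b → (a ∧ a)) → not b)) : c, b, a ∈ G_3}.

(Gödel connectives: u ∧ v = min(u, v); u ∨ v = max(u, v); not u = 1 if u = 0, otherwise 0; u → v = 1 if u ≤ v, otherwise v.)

The minimum is attained at c = 1, b = 0.5, a = 0:
  (c → b): 1 > 0.5, so result = 0.5
  (a ∧ a) = min(0, 0) = 0
  (b → (a ∧ a)): 0.5 > 0, so result = 0
  not (b → (a ∧ a)): Gödel ¬ of 0 = 1 (operand is 0)
  not b: Gödel ¬ of 0.5 = 0 (operand ≠ 0)
  (not (b → (a ∧ a)) → not b): 1 > 0, so result = 0
  ((c → b) ∨ (not (b → (a ∧ a)) → not b)) = max(0.5, 0) = 0.5
Checking all 27 assignments confirms none give a value below 0.50.

0.50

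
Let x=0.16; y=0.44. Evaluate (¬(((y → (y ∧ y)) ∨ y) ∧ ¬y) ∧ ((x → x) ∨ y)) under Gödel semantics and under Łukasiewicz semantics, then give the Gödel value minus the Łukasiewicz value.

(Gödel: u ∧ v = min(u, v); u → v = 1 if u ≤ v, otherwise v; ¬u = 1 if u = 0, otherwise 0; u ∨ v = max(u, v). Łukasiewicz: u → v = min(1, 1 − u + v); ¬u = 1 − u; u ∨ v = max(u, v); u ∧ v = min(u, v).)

0.56

Gödel evaluation:
  (y ∧ y) = min(0.44, 0.44) = 0.44
  (y → (y ∧ y)): 0.44 ≤ 0.44, so result = 1
  ((y → (y ∧ y)) ∨ y) = max(1, 0.44) = 1
  ¬y: Gödel ¬ of 0.44 = 0 (operand ≠ 0)
  (((y → (y ∧ y)) ∨ y) ∧ ¬y) = min(1, 0) = 0
  ¬(((y → (y ∧ y)) ∨ y) ∧ ¬y): Gödel ¬ of 0 = 1 (operand is 0)
  (x → x): 0.16 ≤ 0.16, so result = 1
  ((x → x) ∨ y) = max(1, 0.44) = 1
  (¬(((y → (y ∧ y)) ∨ y) ∧ ¬y) ∧ ((x → x) ∨ y)) = min(1, 1) = 1
  Gödel value = 1
Łukasiewicz evaluation:
  (y ∧ y) = min(0.44, 0.44) = 0.44
  (y → (y ∧ y)): min(1, 1 − 0.44 + 0.44) = 1
  ((y → (y ∧ y)) ∨ y) = max(1, 0.44) = 1
  ¬y: Łukasiewicz ¬ gives 1 − 0.44 = 0.56
  (((y → (y ∧ y)) ∨ y) ∧ ¬y) = min(1, 0.56) = 0.56
  ¬(((y → (y ∧ y)) ∨ y) ∧ ¬y): Łukasiewicz ¬ gives 1 − 0.56 = 0.44
  (x → x): min(1, 1 − 0.16 + 0.16) = 1
  ((x → x) ∨ y) = max(1, 0.44) = 1
  (¬(((y → (y ∧ y)) ∨ y) ∧ ¬y) ∧ ((x → x) ∨ y)) = min(0.44, 1) = 0.44
  Łukasiewicz value = 0.44
Difference: 1 − 0.44 = 0.56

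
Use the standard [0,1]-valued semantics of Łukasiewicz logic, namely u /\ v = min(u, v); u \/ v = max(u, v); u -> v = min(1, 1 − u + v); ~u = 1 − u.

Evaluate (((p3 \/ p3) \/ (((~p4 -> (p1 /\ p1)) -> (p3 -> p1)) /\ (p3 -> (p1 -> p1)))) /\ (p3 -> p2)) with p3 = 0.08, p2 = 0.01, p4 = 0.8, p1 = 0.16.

(p3 \/ p3) = max(0.08, 0.08) = 0.08
~p4: Łukasiewicz ¬ gives 1 − 0.8 = 0.2
(p1 /\ p1) = min(0.16, 0.16) = 0.16
(~p4 -> (p1 /\ p1)): min(1, 1 − 0.2 + 0.16) = 0.96
(p3 -> p1): min(1, 1 − 0.08 + 0.16) = 1
((~p4 -> (p1 /\ p1)) -> (p3 -> p1)): min(1, 1 − 0.96 + 1) = 1
(p1 -> p1): min(1, 1 − 0.16 + 0.16) = 1
(p3 -> (p1 -> p1)): min(1, 1 − 0.08 + 1) = 1
(((~p4 -> (p1 /\ p1)) -> (p3 -> p1)) /\ (p3 -> (p1 -> p1))) = min(1, 1) = 1
((p3 \/ p3) \/ (((~p4 -> (p1 /\ p1)) -> (p3 -> p1)) /\ (p3 -> (p1 -> p1)))) = max(0.08, 1) = 1
(p3 -> p2): min(1, 1 − 0.08 + 0.01) = 0.93
(((p3 \/ p3) \/ (((~p4 -> (p1 /\ p1)) -> (p3 -> p1)) /\ (p3 -> (p1 -> p1)))) /\ (p3 -> p2)) = min(1, 0.93) = 0.93

0.93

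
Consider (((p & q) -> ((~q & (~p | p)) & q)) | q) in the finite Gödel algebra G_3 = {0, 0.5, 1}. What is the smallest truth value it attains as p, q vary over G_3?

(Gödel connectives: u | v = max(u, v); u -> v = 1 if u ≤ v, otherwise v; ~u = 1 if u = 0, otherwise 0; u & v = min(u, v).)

0.50

The minimum is attained at p = 0.5, q = 0.5:
  (p & q) = min(0.5, 0.5) = 0.5
  ~q: Gödel ¬ of 0.5 = 0 (operand ≠ 0)
  ~p: Gödel ¬ of 0.5 = 0 (operand ≠ 0)
  (~p | p) = max(0, 0.5) = 0.5
  (~q & (~p | p)) = min(0, 0.5) = 0
  ((~q & (~p | p)) & q) = min(0, 0.5) = 0
  ((p & q) -> ((~q & (~p | p)) & q)): 0.5 > 0, so result = 0
  (((p & q) -> ((~q & (~p | p)) & q)) | q) = max(0, 0.5) = 0.5
Checking all 9 assignments confirms none give a value below 0.50.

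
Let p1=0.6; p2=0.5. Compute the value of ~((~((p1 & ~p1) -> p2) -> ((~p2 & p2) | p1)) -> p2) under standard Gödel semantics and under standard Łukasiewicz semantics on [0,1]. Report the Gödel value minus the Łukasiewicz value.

Gödel evaluation:
  ~p1: Gödel ¬ of 0.6 = 0 (operand ≠ 0)
  (p1 & ~p1) = min(0.6, 0) = 0
  ((p1 & ~p1) -> p2): 0 ≤ 0.5, so result = 1
  ~((p1 & ~p1) -> p2): Gödel ¬ of 1 = 0 (operand ≠ 0)
  ~p2: Gödel ¬ of 0.5 = 0 (operand ≠ 0)
  (~p2 & p2) = min(0, 0.5) = 0
  ((~p2 & p2) | p1) = max(0, 0.6) = 0.6
  (~((p1 & ~p1) -> p2) -> ((~p2 & p2) | p1)): 0 ≤ 0.6, so result = 1
  ((~((p1 & ~p1) -> p2) -> ((~p2 & p2) | p1)) -> p2): 1 > 0.5, so result = 0.5
  ~((~((p1 & ~p1) -> p2) -> ((~p2 & p2) | p1)) -> p2): Gödel ¬ of 0.5 = 0 (operand ≠ 0)
  Gödel value = 0
Łukasiewicz evaluation:
  ~p1: Łukasiewicz ¬ gives 1 − 0.6 = 0.4
  (p1 & ~p1) = min(0.6, 0.4) = 0.4
  ((p1 & ~p1) -> p2): min(1, 1 − 0.4 + 0.5) = 1
  ~((p1 & ~p1) -> p2): Łukasiewicz ¬ gives 1 − 1 = 0
  ~p2: Łukasiewicz ¬ gives 1 − 0.5 = 0.5
  (~p2 & p2) = min(0.5, 0.5) = 0.5
  ((~p2 & p2) | p1) = max(0.5, 0.6) = 0.6
  (~((p1 & ~p1) -> p2) -> ((~p2 & p2) | p1)): min(1, 1 − 0 + 0.6) = 1
  ((~((p1 & ~p1) -> p2) -> ((~p2 & p2) | p1)) -> p2): min(1, 1 − 1 + 0.5) = 0.5
  ~((~((p1 & ~p1) -> p2) -> ((~p2 & p2) | p1)) -> p2): Łukasiewicz ¬ gives 1 − 0.5 = 0.5
  Łukasiewicz value = 0.5
Difference: 0 − 0.5 = -0.50

-0.50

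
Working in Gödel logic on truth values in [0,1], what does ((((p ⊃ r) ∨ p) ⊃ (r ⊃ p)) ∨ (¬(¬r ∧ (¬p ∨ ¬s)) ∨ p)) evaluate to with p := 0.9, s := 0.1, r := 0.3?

(p ⊃ r): 0.9 > 0.3, so result = 0.3
((p ⊃ r) ∨ p) = max(0.3, 0.9) = 0.9
(r ⊃ p): 0.3 ≤ 0.9, so result = 1
(((p ⊃ r) ∨ p) ⊃ (r ⊃ p)): 0.9 ≤ 1, so result = 1
¬r: Gödel ¬ of 0.3 = 0 (operand ≠ 0)
¬p: Gödel ¬ of 0.9 = 0 (operand ≠ 0)
¬s: Gödel ¬ of 0.1 = 0 (operand ≠ 0)
(¬p ∨ ¬s) = max(0, 0) = 0
(¬r ∧ (¬p ∨ ¬s)) = min(0, 0) = 0
¬(¬r ∧ (¬p ∨ ¬s)): Gödel ¬ of 0 = 1 (operand is 0)
(¬(¬r ∧ (¬p ∨ ¬s)) ∨ p) = max(1, 0.9) = 1
((((p ⊃ r) ∨ p) ⊃ (r ⊃ p)) ∨ (¬(¬r ∧ (¬p ∨ ¬s)) ∨ p)) = max(1, 1) = 1

1.00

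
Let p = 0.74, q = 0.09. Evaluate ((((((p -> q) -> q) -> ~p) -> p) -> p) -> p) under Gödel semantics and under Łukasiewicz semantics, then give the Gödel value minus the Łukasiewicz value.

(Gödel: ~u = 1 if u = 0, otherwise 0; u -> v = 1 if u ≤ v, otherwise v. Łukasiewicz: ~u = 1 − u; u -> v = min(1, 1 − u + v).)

Gödel evaluation:
  (p -> q): 0.74 > 0.09, so result = 0.09
  ((p -> q) -> q): 0.09 ≤ 0.09, so result = 1
  ~p: Gödel ¬ of 0.74 = 0 (operand ≠ 0)
  (((p -> q) -> q) -> ~p): 1 > 0, so result = 0
  ((((p -> q) -> q) -> ~p) -> p): 0 ≤ 0.74, so result = 1
  (((((p -> q) -> q) -> ~p) -> p) -> p): 1 > 0.74, so result = 0.74
  ((((((p -> q) -> q) -> ~p) -> p) -> p) -> p): 0.74 ≤ 0.74, so result = 1
  Gödel value = 1
Łukasiewicz evaluation:
  (p -> q): min(1, 1 − 0.74 + 0.09) = 0.35
  ((p -> q) -> q): min(1, 1 − 0.35 + 0.09) = 0.74
  ~p: Łukasiewicz ¬ gives 1 − 0.74 = 0.26
  (((p -> q) -> q) -> ~p): min(1, 1 − 0.74 + 0.26) = 0.52
  ((((p -> q) -> q) -> ~p) -> p): min(1, 1 − 0.52 + 0.74) = 1
  (((((p -> q) -> q) -> ~p) -> p) -> p): min(1, 1 − 1 + 0.74) = 0.74
  ((((((p -> q) -> q) -> ~p) -> p) -> p) -> p): min(1, 1 − 0.74 + 0.74) = 1
  Łukasiewicz value = 1
Difference: 1 − 1 = 0.00

0.00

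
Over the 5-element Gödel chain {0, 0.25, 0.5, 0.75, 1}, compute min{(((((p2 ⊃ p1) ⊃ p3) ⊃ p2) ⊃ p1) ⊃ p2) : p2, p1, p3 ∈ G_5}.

0.00

The minimum is attained at p2 = 0, p1 = 0, p3 = 0.25:
  (p2 ⊃ p1): 0 ≤ 0, so result = 1
  ((p2 ⊃ p1) ⊃ p3): 1 > 0.25, so result = 0.25
  (((p2 ⊃ p1) ⊃ p3) ⊃ p2): 0.25 > 0, so result = 0
  ((((p2 ⊃ p1) ⊃ p3) ⊃ p2) ⊃ p1): 0 ≤ 0, so result = 1
  (((((p2 ⊃ p1) ⊃ p3) ⊃ p2) ⊃ p1) ⊃ p2): 1 > 0, so result = 0
Checking all 125 assignments confirms none give a value below 0.00.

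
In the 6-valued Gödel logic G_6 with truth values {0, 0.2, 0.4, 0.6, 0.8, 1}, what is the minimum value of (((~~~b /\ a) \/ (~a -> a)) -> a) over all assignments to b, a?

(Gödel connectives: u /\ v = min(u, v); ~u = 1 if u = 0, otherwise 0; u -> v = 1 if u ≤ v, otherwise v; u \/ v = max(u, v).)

0.20

The minimum is attained at b = 0, a = 0.2:
  ~b: Gödel ¬ of 0 = 1 (operand is 0)
  ~~b: Gödel ¬ of 1 = 0 (operand ≠ 0)
  ~~~b: Gödel ¬ of 0 = 1 (operand is 0)
  (~~~b /\ a) = min(1, 0.2) = 0.2
  ~a: Gödel ¬ of 0.2 = 0 (operand ≠ 0)
  (~a -> a): 0 ≤ 0.2, so result = 1
  ((~~~b /\ a) \/ (~a -> a)) = max(0.2, 1) = 1
  (((~~~b /\ a) \/ (~a -> a)) -> a): 1 > 0.2, so result = 0.2
Checking all 36 assignments confirms none give a value below 0.20.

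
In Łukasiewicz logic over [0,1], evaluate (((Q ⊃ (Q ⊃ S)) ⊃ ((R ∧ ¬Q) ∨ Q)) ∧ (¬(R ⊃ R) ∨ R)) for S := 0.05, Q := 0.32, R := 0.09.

0.09

(Q ⊃ S): min(1, 1 − 0.32 + 0.05) = 0.73
(Q ⊃ (Q ⊃ S)): min(1, 1 − 0.32 + 0.73) = 1
¬Q: Łukasiewicz ¬ gives 1 − 0.32 = 0.68
(R ∧ ¬Q) = min(0.09, 0.68) = 0.09
((R ∧ ¬Q) ∨ Q) = max(0.09, 0.32) = 0.32
((Q ⊃ (Q ⊃ S)) ⊃ ((R ∧ ¬Q) ∨ Q)): min(1, 1 − 1 + 0.32) = 0.32
(R ⊃ R): min(1, 1 − 0.09 + 0.09) = 1
¬(R ⊃ R): Łukasiewicz ¬ gives 1 − 1 = 0
(¬(R ⊃ R) ∨ R) = max(0, 0.09) = 0.09
(((Q ⊃ (Q ⊃ S)) ⊃ ((R ∧ ¬Q) ∨ Q)) ∧ (¬(R ⊃ R) ∨ R)) = min(0.32, 0.09) = 0.09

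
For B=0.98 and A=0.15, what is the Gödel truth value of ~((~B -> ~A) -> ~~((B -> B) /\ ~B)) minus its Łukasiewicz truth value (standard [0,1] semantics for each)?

0.02

Gödel evaluation:
  ~B: Gödel ¬ of 0.98 = 0 (operand ≠ 0)
  ~A: Gödel ¬ of 0.15 = 0 (operand ≠ 0)
  (~B -> ~A): 0 ≤ 0, so result = 1
  (B -> B): 0.98 ≤ 0.98, so result = 1
  ~B: Gödel ¬ of 0.98 = 0 (operand ≠ 0)
  ((B -> B) /\ ~B) = min(1, 0) = 0
  ~((B -> B) /\ ~B): Gödel ¬ of 0 = 1 (operand is 0)
  ~~((B -> B) /\ ~B): Gödel ¬ of 1 = 0 (operand ≠ 0)
  ((~B -> ~A) -> ~~((B -> B) /\ ~B)): 1 > 0, so result = 0
  ~((~B -> ~A) -> ~~((B -> B) /\ ~B)): Gödel ¬ of 0 = 1 (operand is 0)
  Gödel value = 1
Łukasiewicz evaluation:
  ~B: Łukasiewicz ¬ gives 1 − 0.98 = 0.02
  ~A: Łukasiewicz ¬ gives 1 − 0.15 = 0.85
  (~B -> ~A): min(1, 1 − 0.02 + 0.85) = 1
  (B -> B): min(1, 1 − 0.98 + 0.98) = 1
  ~B: Łukasiewicz ¬ gives 1 − 0.98 = 0.02
  ((B -> B) /\ ~B) = min(1, 0.02) = 0.02
  ~((B -> B) /\ ~B): Łukasiewicz ¬ gives 1 − 0.02 = 0.98
  ~~((B -> B) /\ ~B): Łukasiewicz ¬ gives 1 − 0.98 = 0.02
  ((~B -> ~A) -> ~~((B -> B) /\ ~B)): min(1, 1 − 1 + 0.02) = 0.02
  ~((~B -> ~A) -> ~~((B -> B) /\ ~B)): Łukasiewicz ¬ gives 1 − 0.02 = 0.98
  Łukasiewicz value = 0.98
Difference: 1 − 0.98 = 0.02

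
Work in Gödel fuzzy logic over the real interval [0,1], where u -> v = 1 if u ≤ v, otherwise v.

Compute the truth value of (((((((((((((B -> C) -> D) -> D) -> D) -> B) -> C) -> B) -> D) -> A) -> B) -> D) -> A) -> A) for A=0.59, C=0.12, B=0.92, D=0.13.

0.59

(B -> C): 0.92 > 0.12, so result = 0.12
((B -> C) -> D): 0.12 ≤ 0.13, so result = 1
(((B -> C) -> D) -> D): 1 > 0.13, so result = 0.13
((((B -> C) -> D) -> D) -> D): 0.13 ≤ 0.13, so result = 1
(((((B -> C) -> D) -> D) -> D) -> B): 1 > 0.92, so result = 0.92
((((((B -> C) -> D) -> D) -> D) -> B) -> C): 0.92 > 0.12, so result = 0.12
(((((((B -> C) -> D) -> D) -> D) -> B) -> C) -> B): 0.12 ≤ 0.92, so result = 1
((((((((B -> C) -> D) -> D) -> D) -> B) -> C) -> B) -> D): 1 > 0.13, so result = 0.13
(((((((((B -> C) -> D) -> D) -> D) -> B) -> C) -> B) -> D) -> A): 0.13 ≤ 0.59, so result = 1
((((((((((B -> C) -> D) -> D) -> D) -> B) -> C) -> B) -> D) -> A) -> B): 1 > 0.92, so result = 0.92
(((((((((((B -> C) -> D) -> D) -> D) -> B) -> C) -> B) -> D) -> A) -> B) -> D): 0.92 > 0.13, so result = 0.13
((((((((((((B -> C) -> D) -> D) -> D) -> B) -> C) -> B) -> D) -> A) -> B) -> D) -> A): 0.13 ≤ 0.59, so result = 1
(((((((((((((B -> C) -> D) -> D) -> D) -> B) -> C) -> B) -> D) -> A) -> B) -> D) -> A) -> A): 1 > 0.59, so result = 0.59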